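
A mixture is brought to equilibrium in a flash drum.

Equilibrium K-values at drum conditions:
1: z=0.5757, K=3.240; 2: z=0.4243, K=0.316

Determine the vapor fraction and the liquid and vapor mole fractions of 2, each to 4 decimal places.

Let ψ = V/F and solve Σ zᵢ(Kᵢ−1)/(1+ψ(Kᵢ−1)) = 0.
Feasibility: ΣzᵢKᵢ = 1.9993, Σzᵢ/Kᵢ = 1.5204 — both > 1, two phases present.
Newton–Raphson from ψ = 0.65:
  ψ = 0.6500: g = 0.00252, g' = -1.1224 → ψ = 0.6522
Converged at ψ = 0.6522.
Compositions from xᵢ = zᵢ/(1+ψ(Kᵢ−1)), yᵢ = Kᵢxᵢ:
  1: x = 0.2339, y = 0.7579
  2: x = 0.7661, y = 0.2421

ψ = 0.6522, x_2 = 0.7661, y_2 = 0.2421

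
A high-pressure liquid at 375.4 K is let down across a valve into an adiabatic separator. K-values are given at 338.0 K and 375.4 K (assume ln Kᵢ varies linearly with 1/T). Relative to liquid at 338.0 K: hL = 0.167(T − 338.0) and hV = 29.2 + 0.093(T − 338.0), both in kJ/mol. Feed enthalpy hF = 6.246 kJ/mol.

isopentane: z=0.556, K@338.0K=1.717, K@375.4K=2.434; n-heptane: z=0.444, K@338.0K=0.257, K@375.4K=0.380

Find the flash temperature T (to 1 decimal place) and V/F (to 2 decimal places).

T = 341.8 K, V/F = 0.19

Adiabatic flash: solve Rachford–Rice at each trial T, then check hF = ψ·hV(T) + (1−ψ)·hL(T).
  T = 338.0 K: K = (1.717, 0.257), RR gives ψ = 0.129, H_out = 3.769 kJ/mol
  T = 375.4 K: K = (2.434, 0.380), RR gives ψ = 0.587, H_out = 21.766 kJ/mol
  T = 356.7 K: K = (2.063, 0.316), RR gives ψ = 0.395, H_out = 14.107 kJ/mol
  T = 347.4 K: K = (1.888, 0.286), RR gives ψ = 0.278, H_out = 9.503 kJ/mol
  T = 342.7 K: K = (1.801, 0.271), RR gives ψ = 0.209, H_out = 6.814 kJ/mol
  T = 340.4 K: K = (1.760, 0.264), RR gives ψ = 0.171, H_out = 5.375 kJ/mol
Linear interpolation between T = 340.4 (H_out = 5.375) and T = 342.7 (H_out = 6.814) on hF = 6.246 gives T ≈ 341.8 K, at which ψ = 0.19.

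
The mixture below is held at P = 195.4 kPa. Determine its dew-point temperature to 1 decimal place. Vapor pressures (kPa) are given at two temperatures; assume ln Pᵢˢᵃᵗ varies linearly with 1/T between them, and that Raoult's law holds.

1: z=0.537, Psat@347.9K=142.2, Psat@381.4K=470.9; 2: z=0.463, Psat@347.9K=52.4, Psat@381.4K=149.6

T = 375.1 K

Dew-point temperature: Σzᵢ·P/Pᵢˢᵃᵗ(T) = 1. Interpolate ln Pᵢˢᵃᵗ = aᵢ + bᵢ/T.
  T = 347.9 K: ΣzᵢP/Pᵢˢᵃᵗ = 2.4644
  T = 381.4 K: ΣzᵢP/Pᵢˢᵃᵗ = 0.8276
  T = 364.6 K: ΣzᵢP/Pᵢˢᵃᵗ = 1.3943
  T = 373.0 K: ΣzᵢP/Pᵢˢᵃᵗ = 1.0677
  T = 377.2 K: ΣzᵢP/Pᵢˢᵃᵗ = 0.9387
  T = 375.1 K: ΣzᵢP/Pᵢˢᵃᵗ = 1.0008
Interpolating between 375.1 K and 377.2 K gives T ≈ 375.1 K.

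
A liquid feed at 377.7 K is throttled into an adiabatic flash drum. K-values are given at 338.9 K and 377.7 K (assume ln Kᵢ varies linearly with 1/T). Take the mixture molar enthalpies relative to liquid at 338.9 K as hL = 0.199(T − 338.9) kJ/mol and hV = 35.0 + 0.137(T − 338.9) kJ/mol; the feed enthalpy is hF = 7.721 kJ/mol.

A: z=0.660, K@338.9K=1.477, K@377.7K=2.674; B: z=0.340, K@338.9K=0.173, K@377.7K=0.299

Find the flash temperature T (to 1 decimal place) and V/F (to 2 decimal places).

T = 342.2 K, V/F = 0.20

Adiabatic flash: solve Rachford–Rice at each trial T, then check hF = ψ·hV(T) + (1−ψ)·hL(T).
  T = 338.9 K: K = (1.477, 0.173), RR gives ψ = 0.085, H_out = 2.985 kJ/mol
  T = 377.7 K: K = (2.674, 0.299), RR gives ψ = 0.738, H_out = 31.789 kJ/mol
  T = 358.3 K: K = (2.020, 0.231), RR gives ψ = 0.525, H_out = 21.590 kJ/mol
  T = 348.6 K: K = (1.735, 0.201), RR gives ψ = 0.363, H_out = 14.411 kJ/mol
  T = 343.8 K: K = (1.604, 0.187), RR gives ψ = 0.248, H_out = 9.591 kJ/mol
  T = 341.4 K: K = (1.541, 0.180), RR gives ψ = 0.176, H_out = 6.634 kJ/mol
  T = 342.6 K: K = (1.572, 0.183), RR gives ψ = 0.214, H_out = 8.169 kJ/mol
Linear interpolation between T = 341.4 (H_out = 6.634) and T = 342.6 (H_out = 8.169) on hF = 7.721 gives T ≈ 342.2 K, at which ψ = 0.20.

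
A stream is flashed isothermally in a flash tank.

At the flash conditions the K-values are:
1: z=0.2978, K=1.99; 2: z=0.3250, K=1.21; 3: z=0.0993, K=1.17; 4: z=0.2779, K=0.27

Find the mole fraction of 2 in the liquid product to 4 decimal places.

Let ψ = V/F and solve Σ zᵢ(Kᵢ−1)/(1+ψ(Kᵢ−1)) = 0.
Check two-phase: ΣzᵢKᵢ = 1.1771 > 1 and Σzᵢ/Kᵢ = 1.5324 > 1, so g(0) = 0.1771 > 0 and g(1) = -0.5324 < 0.
Newton iteration, ψ⁰ = 0.5:
  ψ = 0.5000: g = -0.04495, g' = -0.5120 → ψ = 0.4122
  ψ = 0.4122: g = -0.00223, g' = -0.4649 → ψ = 0.4074
Converged at ψ = 0.4074.
Compositions from xᵢ = zᵢ/(1+ψ(Kᵢ−1)), yᵢ = Kᵢxᵢ:
  1: x = 0.2122, y = 0.4223
  2: x = 0.2994, y = 0.3623
  3: x = 0.0929, y = 0.1087
  4: x = 0.3955, y = 0.1068

x_2 = 0.2994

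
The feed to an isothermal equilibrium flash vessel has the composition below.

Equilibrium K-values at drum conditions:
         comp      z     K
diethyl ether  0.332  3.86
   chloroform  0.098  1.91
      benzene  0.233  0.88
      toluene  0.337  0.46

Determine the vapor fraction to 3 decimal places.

Newton–Raphson from ψ = 0.5:
  ψ = 0.500: g = 0.1730, g' = -0.686 → ψ = 0.752
  ψ = 0.752: g = 0.0172, g' = -0.585 → ψ = 0.781
Converged at ψ = 0.781.

ψ = 0.781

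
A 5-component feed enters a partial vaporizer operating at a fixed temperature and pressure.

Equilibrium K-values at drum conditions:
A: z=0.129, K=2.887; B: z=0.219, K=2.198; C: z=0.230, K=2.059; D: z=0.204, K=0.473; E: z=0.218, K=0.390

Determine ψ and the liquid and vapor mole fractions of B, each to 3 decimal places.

ψ = 0.677, x_B = 0.121, y_B = 0.266

Rachford–Rice: g(ψ) = Σ zᵢ(Kᵢ−1)/(1+ψ(Kᵢ−1)) = 0.
Feasibility: ΣzᵢKᵢ = 1.509, Σzᵢ/Kᵢ = 1.246 — both > 1, two phases present.
Newton iteration, ψ⁰ = 0.62:
  ψ = 0.620: g = 0.0362, g' = -0.630 → ψ = 0.677
Converged at ψ = 0.677.
Compositions from xᵢ = zᵢ/(1+ψ(Kᵢ−1)), yᵢ = Kᵢxᵢ:
  A: x = 0.057, y = 0.164
  B: x = 0.121, y = 0.266
  C: x = 0.134, y = 0.276
  D: x = 0.317, y = 0.150
  E: x = 0.371, y = 0.145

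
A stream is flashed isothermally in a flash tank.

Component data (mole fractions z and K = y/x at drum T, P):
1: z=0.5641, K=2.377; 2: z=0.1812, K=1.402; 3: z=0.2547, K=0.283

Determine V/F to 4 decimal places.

V/F = 0.7964

Rachford–Rice: g(V/F) = Σ zᵢ(Kᵢ−1)/(1+V/F(Kᵢ−1)) = 0.
g(0) = ΣzᵢKᵢ − 1 = 0.6670 and g(1) = 1 − Σzᵢ/Kᵢ = -0.2666, so a root lies in (0, 1).
Newton–Raphson from V/F = 0.48:
  V/F = 0.4800: g = 0.25027, g' = -0.7127 → V/F = 0.8312
  V/F = 0.8312: g = -0.03515, g' = -1.0510 → V/F = 0.7977
  V/F = 0.7977: g = -0.00133, g' = -0.9743 → V/F = 0.7964
Converged at V/F = 0.7964.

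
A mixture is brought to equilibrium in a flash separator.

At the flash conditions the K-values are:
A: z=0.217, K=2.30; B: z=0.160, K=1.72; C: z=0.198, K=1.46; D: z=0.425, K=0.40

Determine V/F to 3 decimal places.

Material balance + equilibrium reduce to Σ zᵢ(Kᵢ−1)/(1+V/F(Kᵢ−1)) = 0.
g(0) = ΣzᵢKᵢ − 1 = 0.233 and g(1) = 1 − Σzᵢ/Kᵢ = -0.385, so a root lies in (0, 1).
Newton–Raphson from V/F = 0.35:
  V/F = 0.350: g = 0.0416, g' = -0.502 → V/F = 0.433
Converged at V/F = 0.433.

V/F = 0.433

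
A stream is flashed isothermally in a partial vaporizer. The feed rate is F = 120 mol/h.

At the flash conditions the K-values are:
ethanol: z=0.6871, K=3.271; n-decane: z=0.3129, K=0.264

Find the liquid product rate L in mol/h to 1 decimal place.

Rachford–Rice: g(ψ) = Σ zᵢ(Kᵢ−1)/(1+ψ(Kᵢ−1)) = 0.
Feasibility: ΣzᵢKᵢ = 2.3301, Σzᵢ/Kᵢ = 1.3953 — both > 1, two phases present.
Binary case is linear: z₁(K₁−1)(1+ψ(K₂−1)) + z₂(K₂−1)(1+ψ(K₁−1)) = 0
⇒ ψ = [z₁(K₁−1)+z₂(K₂−1)] / [−(K₁−1)(K₂−1)] = 1.33011/1.67146 = 0.7958
Then V = ψ·F = 0.7958·120 = 95.5 mol/h and L = F − V = 24.5 mol/h.

L = 24.5 mol/h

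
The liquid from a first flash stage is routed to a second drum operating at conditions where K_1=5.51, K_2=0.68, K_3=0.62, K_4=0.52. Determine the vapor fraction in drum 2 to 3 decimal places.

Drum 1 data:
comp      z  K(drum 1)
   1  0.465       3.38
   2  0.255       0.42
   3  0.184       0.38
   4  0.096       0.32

V/F (drum 2) = 0.373

Drum 1:
Let ψ₁ = V/F and solve Σ zᵢ(Kᵢ−1)/(1+ψ₁(Kᵢ−1)) = 0.
g(0) = ΣzᵢKᵢ − 1 = 0.779 and g(1) = 1 − Σzᵢ/Kᵢ = -0.529, so a root lies in (0, 1).
Newton iteration, ψ₁⁰ = 0.42:
  ψ₁ = 0.420: g = 0.1123, g' = -1.025 → ψ₁ = 0.530
  ψ₁ = 0.530: g = 0.0043, g' = -0.959 → ψ₁ = 0.534
Converged at ψ₁ = 0.534.
Drum-1 compositions:
  1: x = 0.205, y = 0.692
  2: x = 0.369, y = 0.155
  3: x = 0.275, y = 0.105
  4: x = 0.151, y = 0.048
Drum-2 feed = drum-1 liquid: z₂ = (0.2048, 0.3694, 0.2751, 0.1507).
Drum 2:
Let ψ₂ = V/F and solve Σ zᵢ(Kᵢ−1)/(1+ψ₂(Kᵢ−1)) = 0.
Feasibility: ΣzᵢKᵢ = 1.628, Σzᵢ/Kᵢ = 1.314 — both > 1, two phases present.
Iterate (Newton) starting at ψ₂ = 0.61:
  ψ₂ = 0.610: g = -0.1391, g' = -0.491 → ψ₂ = 0.327
  ψ₂ = 0.327: g = 0.0361, g' = -0.828 → ψ₂ = 0.370
  ψ₂ = 0.370: g = 0.0021, g' = -0.738 → ψ₂ = 0.373
Converged at ψ₂ = 0.373.
  1: x = 0.076, y = 0.421
  2: x = 0.420, y = 0.285
  3: x = 0.321, y = 0.199
  4: x = 0.184, y = 0.095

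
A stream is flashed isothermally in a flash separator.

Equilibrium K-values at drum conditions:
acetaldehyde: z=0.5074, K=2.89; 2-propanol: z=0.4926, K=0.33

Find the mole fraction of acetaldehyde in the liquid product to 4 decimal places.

x_acetaldehyde = 0.2617

Material balance + equilibrium reduce to Σ zᵢ(Kᵢ−1)/(1+V/F(Kᵢ−1)) = 0.
g(0) = ΣzᵢKᵢ − 1 = 0.6289 and g(1) = 1 − Σzᵢ/Kᵢ = -0.6683, so a root lies in (0, 1).
Iterate (Newton) starting at V/F = 0.5:
  V/F = 0.5000: g = -0.00325, g' = -0.9791 → V/F = 0.4967
Converged at V/F = 0.4967.
Compositions from xᵢ = zᵢ/(1+V/F(Kᵢ−1)), yᵢ = Kᵢxᵢ:
  acetaldehyde: x = 0.2617, y = 0.7564
  2-propanol: x = 0.7383, y = 0.2436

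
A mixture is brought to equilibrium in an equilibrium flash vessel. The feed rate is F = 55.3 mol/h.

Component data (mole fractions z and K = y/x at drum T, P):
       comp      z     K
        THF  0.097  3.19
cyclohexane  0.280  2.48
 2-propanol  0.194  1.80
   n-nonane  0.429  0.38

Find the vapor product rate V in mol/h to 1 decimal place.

V = 32.6 mol/h

Material balance + equilibrium reduce to Σ zᵢ(Kᵢ−1)/(1+β(Kᵢ−1)) = 0.
g(0) = ΣzᵢKᵢ − 1 = 0.516 and g(1) = 1 − Σzᵢ/Kᵢ = -0.380, so a root lies in (0, 1).
Newton iteration, β⁰ = 0.5:
  β = 0.500: g = 0.0649, g' = -0.718 → β = 0.590
Converged at β = 0.590.
Then V = β·F = 0.5899·55.3 = 32.6 mol/h and L = F − V = 22.7 mol/h.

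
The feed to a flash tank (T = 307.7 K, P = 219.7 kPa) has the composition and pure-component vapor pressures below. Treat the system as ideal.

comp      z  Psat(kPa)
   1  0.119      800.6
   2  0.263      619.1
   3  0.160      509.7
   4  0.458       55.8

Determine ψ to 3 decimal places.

ψ = 0.472

Raoult's law: Kᵢ = Pᵢˢᵃᵗ/P = Pᵢˢᵃᵗ/219.7.
  K_1 = 800.6/219.7 = 3.64406, K_2 = 619.1/219.7 = 2.81793, K_3 = 509.7/219.7 = 2.31998, K_4 = 55.8/219.7 = 0.25398
Let ψ = V/F and solve Σ zᵢ(Kᵢ−1)/(1+ψ(Kᵢ−1)) = 0.
Feasibility: ΣzᵢKᵢ = 1.662, Σzᵢ/Kᵢ = 1.998 — both > 1, two phases present.
Newton–Raphson from ψ = 0.5:
  ψ = 0.500: g = -0.0318, g' = -1.142 → ψ = 0.472
Converged at ψ = 0.472.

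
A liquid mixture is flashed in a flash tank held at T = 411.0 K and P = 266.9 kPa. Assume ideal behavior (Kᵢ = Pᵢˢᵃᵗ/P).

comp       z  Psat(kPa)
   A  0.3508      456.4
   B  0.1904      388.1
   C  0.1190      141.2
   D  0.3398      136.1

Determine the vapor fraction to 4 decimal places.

Raoult's law: Kᵢ = Pᵢˢᵃᵗ/P = Pᵢˢᵃᵗ/266.9.
  K_A = 456.4/266.9 = 1.710004, K_B = 388.1/266.9 = 1.454103, K_C = 141.2/266.9 = 0.529037, K_D = 136.1/266.9 = 0.509929
Newton iteration, ψ⁰ = 0.33:
  ψ = 0.3300: g = 0.01197, g' = -0.2989 → ψ = 0.3701
  ψ = 0.3701: g = -0.00002, g' = -0.3002 → ψ = 0.3700
Converged at ψ = 0.3700.

ψ = 0.3700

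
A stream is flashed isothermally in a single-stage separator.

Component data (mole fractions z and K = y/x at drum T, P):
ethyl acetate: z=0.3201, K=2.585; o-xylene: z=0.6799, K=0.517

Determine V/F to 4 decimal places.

Rachford–Rice: g(V/F) = Σ zᵢ(Kᵢ−1)/(1+V/F(Kᵢ−1)) = 0.
Check two-phase: ΣzᵢKᵢ = 1.1790 > 1 and Σzᵢ/Kᵢ = 1.4389 > 1, so g(0) = 0.1790 > 0 and g(1) = -0.4389 < 0.
Newton–Raphson from V/F = 0.33:
  V/F = 0.3300: g = -0.05754, g' = -0.5711 → V/F = 0.2293
  V/F = 0.2293: g = 0.00285, g' = -0.6332 → V/F = 0.2338
Converged at V/F = 0.2338.

V/F = 0.2338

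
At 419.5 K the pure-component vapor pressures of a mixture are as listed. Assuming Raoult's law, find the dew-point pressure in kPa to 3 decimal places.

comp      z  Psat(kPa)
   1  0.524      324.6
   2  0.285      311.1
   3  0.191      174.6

Pdew = 275.913 kPa

At the dew point ψ → 1, so Σzᵢ/Kᵢ = 1 with Kᵢ = Pᵢˢᵃᵗ/P ⇒ 1/P = Σzᵢ/Pᵢˢᵃᵗ.
1/P = 0.524/324.6 + 0.285/311.1 + 0.191/174.6 = 0.003624 ⇒ P = 275.913 kPa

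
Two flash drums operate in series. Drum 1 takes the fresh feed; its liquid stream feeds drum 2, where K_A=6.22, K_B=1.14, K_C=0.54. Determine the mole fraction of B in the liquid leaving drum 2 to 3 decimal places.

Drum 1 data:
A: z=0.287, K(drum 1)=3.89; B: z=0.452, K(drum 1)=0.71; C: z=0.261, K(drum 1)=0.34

Drum 1:
Material balance + equilibrium reduce to Σ zᵢ(Kᵢ−1)/(1+ψ₁(Kᵢ−1)) = 0.
Check two-phase: ΣzᵢKᵢ = 1.526 > 1 and Σzᵢ/Kᵢ = 1.478 > 1, so g(0) = 0.526 > 0 and g(1) = -0.478 < 0.
Newton iteration, ψ₁⁰ = 0.5:
  ψ₁ = 0.500: g = -0.0712, g' = -0.706 → ψ₁ = 0.399
  ψ₁ = 0.399: g = 0.0030, g' = -0.775 → ψ₁ = 0.403
Converged at ψ₁ = 0.403.
Drum-1 compositions:
  A: x = 0.133, y = 0.516
  B: x = 0.512, y = 0.363
  C: x = 0.356, y = 0.121
Drum-2 feed = drum-1 liquid: z₂ = (0.1326, 0.5118, 0.3556).
Drum 2:
Newton iteration, ψ₂⁰ = 0.4:
  ψ₂ = 0.400: g = 0.0915, g' = -0.501 → ψ₂ = 0.583
  ψ₂ = 0.583: g = 0.0140, g' = -0.370 → ψ₂ = 0.621
Converged at ψ₂ = 0.621.
  A: x = 0.031, y = 0.194
  B: x = 0.471, y = 0.537
  C: x = 0.498, y = 0.269

x_B (drum 2) = 0.471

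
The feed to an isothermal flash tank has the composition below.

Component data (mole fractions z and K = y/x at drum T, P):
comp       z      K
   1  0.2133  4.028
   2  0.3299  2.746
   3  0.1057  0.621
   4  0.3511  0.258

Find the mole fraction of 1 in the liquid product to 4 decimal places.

Let β = V/F and solve Σ zᵢ(Kᵢ−1)/(1+β(Kᵢ−1)) = 0.
g(0) = ΣzᵢKᵢ − 1 = 0.9213 and g(1) = 1 − Σzᵢ/Kᵢ = -0.7042, so a root lies in (0, 1).
Newton–Raphson from β = 0.5:
  β = 0.5000: g = 0.10084, g' = -1.1078 → β = 0.5910
  β = 0.5910: g = -0.00062, g' = -1.1333 → β = 0.5905
Converged at β = 0.5905.
Compositions from xᵢ = zᵢ/(1+β(Kᵢ−1)), yᵢ = Kᵢxᵢ:
  1: x = 0.0765, y = 0.3082
  2: x = 0.1624, y = 0.4460
  3: x = 0.1362, y = 0.0846
  4: x = 0.6249, y = 0.1612

x_1 = 0.0765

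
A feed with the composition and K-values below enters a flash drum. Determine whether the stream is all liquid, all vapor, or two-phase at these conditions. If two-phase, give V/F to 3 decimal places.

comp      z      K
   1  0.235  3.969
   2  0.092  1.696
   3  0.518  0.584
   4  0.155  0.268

ΣzᵢKᵢ = 1.433; Σzᵢ/Kᵢ = 1.579.
Both exceed 1, so a two-phase solution exists.
Rachford–Rice: g(ψ) = Σ zᵢ(Kᵢ−1)/(1+ψ(Kᵢ−1)) = 0.
Newton–Raphson from ψ = 0.5:
  ψ = 0.500: g = -0.1227, g' = -0.710 → ψ = 0.327
  ψ = 0.327: g = 0.0075, g' = -0.826 → ψ = 0.336
Converged at ψ = 0.336.

two-phase, V/F = 0.336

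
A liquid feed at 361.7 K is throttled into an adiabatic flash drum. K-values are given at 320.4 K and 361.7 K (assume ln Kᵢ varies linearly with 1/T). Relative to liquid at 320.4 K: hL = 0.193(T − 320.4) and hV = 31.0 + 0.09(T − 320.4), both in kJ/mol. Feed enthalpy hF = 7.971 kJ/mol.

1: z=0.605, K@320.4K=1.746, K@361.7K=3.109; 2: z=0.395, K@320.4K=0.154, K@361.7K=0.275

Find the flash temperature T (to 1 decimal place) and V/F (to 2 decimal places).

Adiabatic flash: solve Rachford–Rice at each trial T, then check hF = ψ·hV(T) + (1−ψ)·hL(T).
  T = 320.4 K: K = (1.746, 0.154), RR gives ψ = 0.186, H_out = 5.755 kJ/mol
  T = 361.7 K: K = (3.109, 0.275), RR gives ψ = 0.647, H_out = 25.281 kJ/mol
  T = 341.0 K: K = (2.369, 0.209), RR gives ψ = 0.477, H_out = 17.741 kJ/mol
  T = 330.7 K: K = (2.044, 0.180), RR gives ψ = 0.360, H_out = 12.756 kJ/mol
  T = 325.5 K: K = (1.890, 0.167), RR gives ψ = 0.282, H_out = 9.584 kJ/mol
  T = 322.9 K: K = (1.816, 0.160), RR gives ψ = 0.236, H_out = 7.741 kJ/mol
  T = 324.2 K: K = (1.853, 0.163), RR gives ψ = 0.260, H_out = 8.688 kJ/mol
Linear interpolation between T = 322.9 (H_out = 7.741) and T = 324.2 (H_out = 8.688) on hF = 7.971 gives T ≈ 323.2 K, at which ψ = 0.24.

T = 323.2 K, V/F = 0.24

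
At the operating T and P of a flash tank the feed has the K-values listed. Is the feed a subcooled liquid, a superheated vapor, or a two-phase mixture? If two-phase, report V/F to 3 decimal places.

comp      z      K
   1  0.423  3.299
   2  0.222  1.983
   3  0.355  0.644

superheated vapor

ΣzᵢKᵢ = 2.064; Σzᵢ/Kᵢ = 0.791.
Since Σzᵢ/Kᵢ < 1 the mixture is above its dew point — single vapor phase.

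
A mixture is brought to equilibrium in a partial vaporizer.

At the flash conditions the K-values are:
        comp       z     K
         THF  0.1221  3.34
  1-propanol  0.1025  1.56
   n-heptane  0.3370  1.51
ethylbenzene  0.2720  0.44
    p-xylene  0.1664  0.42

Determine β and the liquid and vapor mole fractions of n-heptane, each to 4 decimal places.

β = 0.4309, x_n-heptane = 0.2763, y_n-heptane = 0.4172

Material balance + equilibrium reduce to Σ zᵢ(Kᵢ−1)/(1+β(Kᵢ−1)) = 0.
g(0) = ΣzᵢKᵢ − 1 = 0.2662 and g(1) = 1 − Σzᵢ/Kᵢ = -0.3398, so a root lies in (0, 1).
Newton–Raphson from β = 0.5:
  β = 0.5000: g = -0.03403, g' = -0.4928 → β = 0.4309
Converged at β = 0.4309.
Compositions from xᵢ = zᵢ/(1+β(Kᵢ−1)), yᵢ = Kᵢxᵢ:
  THF: x = 0.0608, y = 0.2031
  1-propanol: x = 0.0826, y = 0.1288
  n-heptane: x = 0.2763, y = 0.4172
  ethylbenzene: x = 0.3585, y = 0.1577
  p-xylene: x = 0.2218, y = 0.0932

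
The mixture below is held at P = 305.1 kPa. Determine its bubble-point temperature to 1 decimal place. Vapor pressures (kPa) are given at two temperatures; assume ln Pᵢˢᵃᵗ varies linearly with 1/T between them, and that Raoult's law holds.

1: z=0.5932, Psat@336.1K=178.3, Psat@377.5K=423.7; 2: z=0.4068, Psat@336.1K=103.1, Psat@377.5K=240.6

Bubble-point temperature: ΣzᵢPᵢˢᵃᵗ(T) = P. Interpolate ln Pᵢˢᵃᵗ = aᵢ + bᵢ/T.
  T = 336.1 K: ΣzᵢPᵢˢᵃᵗ = 147.71 kPa
  T = 377.5 K: ΣzᵢPᵢˢᵃᵗ = 349.21 kPa
  T = 356.8 K: ΣzᵢPᵢˢᵃᵗ = 232.86 kPa
  T = 367.1 K: ΣzᵢPᵢˢᵃᵗ = 286.51 kPa
  T = 372.3 K: ΣzᵢPᵢˢᵃᵗ = 316.75 kPa
  T = 369.7 K: ΣzᵢPᵢˢᵃᵗ = 301.36 kPa
Interpolating between 369.7 K and 372.3 K gives T ≈ 370.3 K.

T = 370.3 K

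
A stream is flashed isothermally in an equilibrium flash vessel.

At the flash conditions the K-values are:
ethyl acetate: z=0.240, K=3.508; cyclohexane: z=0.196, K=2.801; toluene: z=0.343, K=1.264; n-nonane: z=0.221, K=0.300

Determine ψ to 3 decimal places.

ψ = 0.875

Material balance + equilibrium reduce to Σ zᵢ(Kᵢ−1)/(1+ψ(Kᵢ−1)) = 0.
Check two-phase: ΣzᵢKᵢ = 1.891 > 1 and Σzᵢ/Kᵢ = 1.146 > 1, so g(0) = 0.891 > 0 and g(1) = -0.146 < 0.
Iterate (Newton) starting at ψ = 0.67:
  ψ = 0.670: g = 0.1701, g' = -0.742 → ψ = 0.899
  ψ = 0.899: g = -0.0247, g' = -1.040 → ψ = 0.876
  ψ = 0.876: g = -0.0007, g' = -0.982 → ψ = 0.875
Converged at ψ = 0.875.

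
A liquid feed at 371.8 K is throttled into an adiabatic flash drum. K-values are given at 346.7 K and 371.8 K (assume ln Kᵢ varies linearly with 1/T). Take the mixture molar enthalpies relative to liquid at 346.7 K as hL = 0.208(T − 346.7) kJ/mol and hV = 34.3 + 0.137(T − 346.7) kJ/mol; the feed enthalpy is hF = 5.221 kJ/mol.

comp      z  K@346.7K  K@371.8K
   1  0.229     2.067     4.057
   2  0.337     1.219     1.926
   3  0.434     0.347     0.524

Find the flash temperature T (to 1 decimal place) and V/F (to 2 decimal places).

Adiabatic flash: solve Rachford–Rice at each trial T, then check hF = ψ·hV(T) + (1−ψ)·hL(T).
  T = 346.7 K: K = (2.067, 1.219, 0.347), RR gives ψ = 0.077, H_out = 2.638 kJ/mol
  T = 371.8 K: K = (4.057, 1.926, 0.524), RR gives ψ = 0.891, H_out = 34.210 kJ/mol
  T = 359.2 K: K = (2.926, 1.543, 0.429), RR gives ψ = 0.539, H_out = 20.618 kJ/mol
  T = 352.9 K: K = (2.464, 1.373, 0.386), RR gives ψ = 0.338, H_out = 12.722 kJ/mol
  T = 349.8 K: K = (2.258, 1.294, 0.366), RR gives ψ = 0.219, H_out = 8.092 kJ/mol
  T = 348.2 K: K = (2.158, 1.255, 0.356), RR gives ψ = 0.149, H_out = 5.402 kJ/mol
Linear interpolation between T = 346.7 (H_out = 2.638) and T = 348.2 (H_out = 5.402) on hF = 5.221 gives T ≈ 348.1 K, at which ψ = 0.14.

T = 348.1 K, V/F = 0.14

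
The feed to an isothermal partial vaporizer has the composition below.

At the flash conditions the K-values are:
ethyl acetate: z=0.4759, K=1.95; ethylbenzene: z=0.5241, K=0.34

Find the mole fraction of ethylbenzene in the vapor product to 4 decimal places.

y_ethylbenzene = 0.2006

Material balance + equilibrium reduce to Σ zᵢ(Kᵢ−1)/(1+ψ(Kᵢ−1)) = 0.
Check two-phase: ΣzᵢKᵢ = 1.1062 > 1 and Σzᵢ/Kᵢ = 1.7855 > 1, so g(0) = 0.1062 > 0 and g(1) = -0.7855 < 0.
Binary case is linear: z₁(K₁−1)(1+ψ(K₂−1)) + z₂(K₂−1)(1+ψ(K₁−1)) = 0
⇒ ψ = [z₁(K₁−1)+z₂(K₂−1)] / [−(K₁−1)(K₂−1)] = 0.10620/0.62700 = 0.1694
Compositions from xᵢ = zᵢ/(1+ψ(Kᵢ−1)), yᵢ = Kᵢxᵢ:
  ethyl acetate: x = 0.4099, y = 0.7994
  ethylbenzene: x = 0.5901, y = 0.2006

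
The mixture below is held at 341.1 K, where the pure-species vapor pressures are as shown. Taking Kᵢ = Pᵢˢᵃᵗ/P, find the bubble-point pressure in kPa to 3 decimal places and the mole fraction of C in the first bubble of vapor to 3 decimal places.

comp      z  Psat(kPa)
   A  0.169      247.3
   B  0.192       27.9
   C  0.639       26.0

At the bubble point ψ → 0, so ΣzᵢKᵢ = 1 with Kᵢ = Pᵢˢᵃᵗ/P ⇒ P = ΣzᵢPᵢˢᵃᵗ.
P = 0.169·247.3 + 0.192·27.9 + 0.639·26.0 = 63.764 kPa
yᵢ = zᵢPᵢˢᵃᵗ/P ⇒ y_C = 0.639·26.0/63.764 = 0.261

Pbub = 63.764 kPa, y_C = 0.261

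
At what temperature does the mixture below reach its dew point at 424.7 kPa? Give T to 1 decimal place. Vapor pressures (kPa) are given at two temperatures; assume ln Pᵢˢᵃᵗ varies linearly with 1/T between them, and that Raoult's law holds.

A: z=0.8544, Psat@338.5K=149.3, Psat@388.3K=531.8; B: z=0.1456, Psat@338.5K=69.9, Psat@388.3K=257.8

Dew-point temperature: Σzᵢ·P/Pᵢˢᵃᵗ(T) = 1. Interpolate ln Pᵢˢᵃᵗ = aᵢ + bᵢ/T.
  T = 338.5 K: ΣzᵢP/Pᵢˢᵃᵗ = 3.3151
  T = 388.3 K: ΣzᵢP/Pᵢˢᵃᵗ = 0.9222
  T = 363.4 K: ΣzᵢP/Pᵢˢᵃᵗ = 1.6734
  T = 375.9 K: ΣzᵢP/Pᵢˢᵃᵗ = 1.2286
  T = 382.1 K: ΣzᵢP/Pᵢˢᵃᵗ = 1.0619
  T = 385.2 K: ΣzᵢP/Pᵢˢᵃᵗ = 0.9890
  T = 383.6 K: ΣzᵢP/Pᵢˢᵃᵗ = 1.0259
Interpolating between 383.6 K and 385.2 K gives T ≈ 384.7 K.

T = 384.7 K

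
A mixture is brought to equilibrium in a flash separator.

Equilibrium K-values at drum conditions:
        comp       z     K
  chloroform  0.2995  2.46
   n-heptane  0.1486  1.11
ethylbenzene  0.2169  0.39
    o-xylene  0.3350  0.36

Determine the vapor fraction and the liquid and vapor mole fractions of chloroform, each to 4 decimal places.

Rachford–Rice: g(ψ) = Σ zᵢ(Kᵢ−1)/(1+ψ(Kᵢ−1)) = 0.
g(0) = ΣzᵢKᵢ − 1 = 0.1069 and g(1) = 1 − Σzᵢ/Kᵢ = -0.7423, so a root lies in (0, 1).
Newton iteration, ψ⁰ = 0.62:
  ψ = 0.6200: g = -0.32341, g' = -0.7633 → ψ = 0.1963
  ψ = 0.1963: g = -0.03966, g' = -0.6710 → ψ = 0.1372
  ψ = 0.1372: g = 0.00096, g' = -0.7059 → ψ = 0.1386
Converged at ψ = 0.1386.
Compositions from xᵢ = zᵢ/(1+ψ(Kᵢ−1)), yᵢ = Kᵢxᵢ:
  chloroform: x = 0.2491, y = 0.6128
  n-heptane: x = 0.1464, y = 0.1625
  ethylbenzene: x = 0.2369, y = 0.0924
  o-xylene: x = 0.3676, y = 0.1323

ψ = 0.1386, x_chloroform = 0.2491, y_chloroform = 0.6128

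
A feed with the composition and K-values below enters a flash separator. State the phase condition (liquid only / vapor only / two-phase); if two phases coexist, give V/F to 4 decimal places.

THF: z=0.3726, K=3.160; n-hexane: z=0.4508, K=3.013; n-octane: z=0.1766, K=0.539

ΣzᵢKᵢ = 2.6309; Σzᵢ/Kᵢ = 0.5952.
Since Σzᵢ/Kᵢ < 1 the mixture is above its dew point — single vapor phase.

vapor only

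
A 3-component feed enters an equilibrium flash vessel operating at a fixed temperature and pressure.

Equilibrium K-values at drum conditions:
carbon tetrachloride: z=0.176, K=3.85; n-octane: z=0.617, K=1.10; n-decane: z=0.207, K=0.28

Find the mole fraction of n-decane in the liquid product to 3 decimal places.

Rachford–Rice: g(ψ) = Σ zᵢ(Kᵢ−1)/(1+ψ(Kᵢ−1)) = 0.
Check two-phase: ΣzᵢKᵢ = 1.414 > 1 and Σzᵢ/Kᵢ = 1.346 > 1, so g(0) = 0.414 > 0 and g(1) = -0.346 < 0.
Iterate (Newton) starting at ψ = 0.68:
  ψ = 0.680: g = -0.0635, g' = -0.583 → ψ = 0.571
  ψ = 0.571: g = -0.0038, g' = -0.522 → ψ = 0.564
Converged at ψ = 0.564.
Compositions from xᵢ = zᵢ/(1+ψ(Kᵢ−1)), yᵢ = Kᵢxᵢ:
  carbon tetrachloride: x = 0.068, y = 0.260
  n-octane: x = 0.584, y = 0.642
  n-decane: x = 0.348, y = 0.098

x_n-decane = 0.348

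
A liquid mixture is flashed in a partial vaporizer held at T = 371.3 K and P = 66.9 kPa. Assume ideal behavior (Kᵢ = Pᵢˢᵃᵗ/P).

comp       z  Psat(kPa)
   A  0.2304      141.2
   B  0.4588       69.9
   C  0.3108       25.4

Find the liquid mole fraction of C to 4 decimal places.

x_C = 0.3620

Raoult's law: Kᵢ = Pᵢˢᵃᵗ/P = Pᵢˢᵃᵗ/66.9.
  K_A = 141.2/66.9 = 2.110613, K_B = 69.9/66.9 = 1.044843, K_C = 25.4/66.9 = 0.379671
Material balance + equilibrium reduce to Σ zᵢ(Kᵢ−1)/(1+β(Kᵢ−1)) = 0.
Check two-phase: ΣzᵢKᵢ = 1.0837 > 1 and Σzᵢ/Kᵢ = 1.3669 > 1, so g(0) = 0.0837 > 0 and g(1) = -0.3669 < 0.
Newton–Raphson from β = 0.5:
  β = 0.5000: g = -0.09484, g' = -0.3697 → β = 0.2435
  β = 0.2435: g = -0.00532, g' = -0.3429 → β = 0.2279
  β = 0.2279: g = 0.00001, g' = -0.3441 → β = 0.2280
Converged at β = 0.2280.
Compositions from xᵢ = zᵢ/(1+β(Kᵢ−1)), yᵢ = Kᵢxᵢ:
  A: x = 0.1839, y = 0.3880
  B: x = 0.4542, y = 0.4745
  C: x = 0.3620, y = 0.1374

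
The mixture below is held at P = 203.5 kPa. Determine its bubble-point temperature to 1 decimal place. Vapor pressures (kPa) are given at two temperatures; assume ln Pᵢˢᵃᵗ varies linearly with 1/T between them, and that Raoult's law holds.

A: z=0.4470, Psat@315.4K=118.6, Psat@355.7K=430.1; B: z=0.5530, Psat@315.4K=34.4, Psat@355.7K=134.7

T = 346.5 K

Bubble-point temperature: ΣzᵢPᵢˢᵃᵗ(T) = P. Interpolate ln Pᵢˢᵃᵗ = aᵢ + bᵢ/T.
  T = 315.4 K: ΣzᵢPᵢˢᵃᵗ = 72.04 kPa
  T = 355.7 K: ΣzᵢPᵢˢᵃᵗ = 266.74 kPa
  T = 335.5 K: ΣzᵢPᵢˢᵃᵗ = 143.92 kPa
  T = 345.6 K: ΣzᵢPᵢˢᵃᵗ = 197.70 kPa
  T = 350.6 K: ΣzᵢPᵢˢᵃᵗ = 229.80 kPa
  T = 348.1 K: ΣzᵢPᵢˢᵃᵗ = 213.26 kPa
Interpolating between 345.6 K and 348.1 K gives T ≈ 346.5 K.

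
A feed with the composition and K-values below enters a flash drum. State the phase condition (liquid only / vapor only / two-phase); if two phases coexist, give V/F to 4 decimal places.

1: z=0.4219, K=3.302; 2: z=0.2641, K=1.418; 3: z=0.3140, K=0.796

ΣzᵢKᵢ = 2.0176; Σzᵢ/Kᵢ = 0.7085.
Since Σzᵢ/Kᵢ < 1 the mixture is above its dew point — single vapor phase.

vapor only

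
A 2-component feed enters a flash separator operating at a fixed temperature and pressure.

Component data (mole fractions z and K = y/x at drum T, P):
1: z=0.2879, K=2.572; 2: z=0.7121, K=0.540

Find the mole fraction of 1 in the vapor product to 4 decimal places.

Binary case is linear: z₁(K₁−1)(1+ψ(K₂−1)) + z₂(K₂−1)(1+ψ(K₁−1)) = 0
⇒ ψ = [z₁(K₁−1)+z₂(K₂−1)] / [−(K₁−1)(K₂−1)] = 0.12501/0.72312 = 0.1729
Compositions from xᵢ = zᵢ/(1+ψ(Kᵢ−1)), yᵢ = Kᵢxᵢ:
  1: x = 0.2264, y = 0.5822
  2: x = 0.7736, y = 0.4178

y_1 = 0.5822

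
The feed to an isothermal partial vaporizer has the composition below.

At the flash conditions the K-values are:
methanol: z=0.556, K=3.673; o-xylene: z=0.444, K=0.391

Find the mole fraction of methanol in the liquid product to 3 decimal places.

x_methanol = 0.186

Material balance + equilibrium reduce to Σ zᵢ(Kᵢ−1)/(1+ψ(Kᵢ−1)) = 0.
Feasibility: ΣzᵢKᵢ = 2.216, Σzᵢ/Kᵢ = 1.287 — both > 1, two phases present.
Binary case is linear: z₁(K₁−1)(1+ψ(K₂−1)) + z₂(K₂−1)(1+ψ(K₁−1)) = 0
⇒ ψ = [z₁(K₁−1)+z₂(K₂−1)] / [−(K₁−1)(K₂−1)] = 1.2158/1.6279 = 0.747
Compositions from xᵢ = zᵢ/(1+ψ(Kᵢ−1)), yᵢ = Kᵢxᵢ:
  methanol: x = 0.186, y = 0.682
  o-xylene: x = 0.814, y = 0.318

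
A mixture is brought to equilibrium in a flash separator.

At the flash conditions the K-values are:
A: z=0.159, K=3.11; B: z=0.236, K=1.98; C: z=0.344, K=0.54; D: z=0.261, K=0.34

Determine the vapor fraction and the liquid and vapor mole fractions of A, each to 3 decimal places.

ψ = 0.279, x_A = 0.100, y_A = 0.311

Newton–Raphson from ψ = 0.5:
  ψ = 0.500: g = -0.1441, g' = -0.646 → ψ = 0.277
  ψ = 0.277: g = 0.0016, g' = -0.688 → ψ = 0.279
Converged at ψ = 0.279.
Compositions from xᵢ = zᵢ/(1+ψ(Kᵢ−1)), yᵢ = Kᵢxᵢ:
  A: x = 0.100, y = 0.311
  B: x = 0.185, y = 0.367
  C: x = 0.395, y = 0.213
  D: x = 0.320, y = 0.109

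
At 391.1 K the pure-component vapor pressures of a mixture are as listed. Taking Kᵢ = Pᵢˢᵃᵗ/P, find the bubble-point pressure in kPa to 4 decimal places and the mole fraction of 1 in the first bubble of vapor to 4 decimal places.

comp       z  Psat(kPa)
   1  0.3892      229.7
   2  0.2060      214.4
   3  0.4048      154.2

Pbub = 195.9858 kPa, y_1 = 0.4562

At the bubble point ψ → 0, so ΣzᵢKᵢ = 1 with Kᵢ = Pᵢˢᵃᵗ/P ⇒ P = ΣzᵢPᵢˢᵃᵗ.
P = 0.3892·229.7 + 0.2060·214.4 + 0.4048·154.2 = 195.9858 kPa
yᵢ = zᵢPᵢˢᵃᵗ/P ⇒ y_1 = 0.3892·229.7/195.9858 = 0.4562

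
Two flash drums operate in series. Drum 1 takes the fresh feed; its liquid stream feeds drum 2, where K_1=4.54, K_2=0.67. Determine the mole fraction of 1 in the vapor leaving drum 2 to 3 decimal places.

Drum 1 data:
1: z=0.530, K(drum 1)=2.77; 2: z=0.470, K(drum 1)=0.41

y_1 (drum 2) = 0.387

Drum 1:
Binary case is linear: z₁(K₁−1)(1+ψ₁(K₂−1)) + z₂(K₂−1)(1+ψ₁(K₁−1)) = 0
⇒ ψ₁ = [z₁(K₁−1)+z₂(K₂−1)] / [−(K₁−1)(K₂−1)] = 0.6608/1.0443 = 0.633
Drum-1 compositions:
  1: x = 0.250, y = 0.693
  2: x = 0.750, y = 0.307
Drum-2 feed = drum-1 liquid: z₂ = (0.2500, 0.7500).
Drum 2:
Rachford–Rice: g(ψ₂) = Σ zᵢ(Kᵢ−1)/(1+ψ₂(Kᵢ−1)) = 0.
Check two-phase: ΣzᵢKᵢ = 1.637 > 1 and Σzᵢ/Kᵢ = 1.174 > 1, so g(0) = 0.638 > 0 and g(1) = -0.174 < 0.
Binary case is linear: z₁(K₁−1)(1+ψ₂(K₂−1)) + z₂(K₂−1)(1+ψ₂(K₁−1)) = 0
⇒ ψ₂ = [z₁(K₁−1)+z₂(K₂−1)] / [−(K₁−1)(K₂−1)] = 0.6375/1.1682 = 0.546
  1: x = 0.085, y = 0.387
  2: x = 0.915, y = 0.613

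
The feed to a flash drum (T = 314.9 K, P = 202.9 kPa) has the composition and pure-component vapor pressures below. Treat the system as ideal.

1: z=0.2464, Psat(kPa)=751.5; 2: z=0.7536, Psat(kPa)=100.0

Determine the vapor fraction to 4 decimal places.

Raoult's law: Kᵢ = Pᵢˢᵃᵗ/P = Pᵢˢᵃᵗ/202.9.
  K_1 = 751.5/202.9 = 3.703795, K_2 = 100.0/202.9 = 0.492854
Rachford–Rice: g(ψ) = Σ zᵢ(Kᵢ−1)/(1+ψ(Kᵢ−1)) = 0.
Check two-phase: ΣzᵢKᵢ = 1.2840 > 1 and Σzᵢ/Kᵢ = 1.5956 > 1, so g(0) = 0.2840 > 0 and g(1) = -0.5956 < 0.
Binary case is linear: z₁(K₁−1)(1+ψ(K₂−1)) + z₂(K₂−1)(1+ψ(K₁−1)) = 0
⇒ ψ = [z₁(K₁−1)+z₂(K₂−1)] / [−(K₁−1)(K₂−1)] = 0.28403/1.37122 = 0.2071

ψ = 0.2071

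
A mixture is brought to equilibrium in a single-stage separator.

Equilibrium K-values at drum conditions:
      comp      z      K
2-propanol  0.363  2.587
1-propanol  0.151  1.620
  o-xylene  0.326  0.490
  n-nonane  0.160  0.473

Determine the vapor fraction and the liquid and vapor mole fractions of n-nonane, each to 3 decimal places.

Newton–Raphson from ψ = 0.5:
  ψ = 0.500: g = 0.0550, g' = -0.553 → ψ = 0.600
  ψ = 0.600: g = 0.0007, g' = -0.542 → ψ = 0.601
Converged at ψ = 0.601.
Compositions from xᵢ = zᵢ/(1+ψ(Kᵢ−1)), yᵢ = Kᵢxᵢ:
  2-propanol: x = 0.186, y = 0.481
  1-propanol: x = 0.110, y = 0.178
  o-xylene: x = 0.470, y = 0.230
  n-nonane: x = 0.234, y = 0.111

ψ = 0.601, x_n-nonane = 0.234, y_n-nonane = 0.111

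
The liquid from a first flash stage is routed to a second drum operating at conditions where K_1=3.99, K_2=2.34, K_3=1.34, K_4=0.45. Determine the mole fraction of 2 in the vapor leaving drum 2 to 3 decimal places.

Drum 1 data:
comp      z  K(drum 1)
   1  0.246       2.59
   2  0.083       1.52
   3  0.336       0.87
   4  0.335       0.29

Drum 1:
Material balance + equilibrium reduce to Σ zᵢ(Kᵢ−1)/(1+ψ₁(Kᵢ−1)) = 0.
Feasibility: ΣzᵢKᵢ = 1.153, Σzᵢ/Kᵢ = 1.691 — both > 1, two phases present.
Newton iteration, ψ₁⁰ = 0.5:
  ψ₁ = 0.500: g = -0.1633, g' = -0.620 → ψ₁ = 0.236
  ψ₁ = 0.236: g = -0.0082, g' = -0.596 → ψ₁ = 0.223
Converged at ψ₁ = 0.223.
Drum-1 compositions:
  1: x = 0.182, y = 0.470
  2: x = 0.074, y = 0.113
  3: x = 0.346, y = 0.301
  4: x = 0.398, y = 0.115
Drum-2 feed = drum-1 liquid: z₂ = (0.1817, 0.0744, 0.3460, 0.3979).
Drum 2:
Newton–Raphson from ψ₂ = 0.41:
  ψ₂ = 0.410: g = 0.1290, g' = -0.615 → ψ₂ = 0.620
  ψ₂ = 0.620: g = 0.0099, g' = -0.544 → ψ₂ = 0.638
Converged at ψ₂ = 0.638.
  1: x = 0.062, y = 0.249
  2: x = 0.040, y = 0.094
  3: x = 0.284, y = 0.381
  4: x = 0.613, y = 0.276

y_2 (drum 2) = 0.094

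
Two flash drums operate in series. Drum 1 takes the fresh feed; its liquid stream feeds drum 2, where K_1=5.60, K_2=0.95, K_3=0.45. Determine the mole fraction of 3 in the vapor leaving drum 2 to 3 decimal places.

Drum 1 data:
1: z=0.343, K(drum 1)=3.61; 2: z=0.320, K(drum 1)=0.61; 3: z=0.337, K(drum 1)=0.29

Drum 1:
Let ψ₁ = V/F and solve Σ zᵢ(Kᵢ−1)/(1+ψ₁(Kᵢ−1)) = 0.
g(0) = ΣzᵢKᵢ − 1 = 0.531 and g(1) = 1 − Σzᵢ/Kᵢ = -0.782, so a root lies in (0, 1).
Iterate (Newton) starting at ψ₁ = 0.5:
  ψ₁ = 0.500: g = -0.1376, g' = -0.923 → ψ₁ = 0.351
  ψ₁ = 0.351: g = 0.0040, g' = -1.003 → ψ₁ = 0.355
Converged at ψ₁ = 0.355.
Drum-1 compositions:
  1: x = 0.178, y = 0.643
  2: x = 0.371, y = 0.227
  3: x = 0.451, y = 0.131
Drum-2 feed = drum-1 liquid: z₂ = (0.1781, 0.3714, 0.4505).
Drum 2:
Rachford–Rice: g(ψ₂) = Σ zᵢ(Kᵢ−1)/(1+ψ₂(Kᵢ−1)) = 0.
Check two-phase: ΣzᵢKᵢ = 1.553 > 1 and Σzᵢ/Kᵢ = 1.424 > 1, so g(0) = 0.553 > 0 and g(1) = -0.424 < 0.
Newton iteration, ψ₂⁰ = 0.5:
  ψ₂ = 0.500: g = -0.1126, g' = -0.606 → ψ₂ = 0.314
  ψ₂ = 0.314: g = 0.0165, g' = -0.830 → ψ₂ = 0.334
  ψ₂ = 0.334: g = 0.0004, g' = -0.791 → ψ₂ = 0.335
Converged at ψ₂ = 0.335.
  1: x = 0.070, y = 0.393
  2: x = 0.378, y = 0.359
  3: x = 0.552, y = 0.248

y_3 (drum 2) = 0.248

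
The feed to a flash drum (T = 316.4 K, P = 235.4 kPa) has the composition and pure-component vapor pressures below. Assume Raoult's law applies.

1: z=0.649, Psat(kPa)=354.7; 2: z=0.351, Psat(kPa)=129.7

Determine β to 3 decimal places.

Raoult's law: Kᵢ = Pᵢˢᵃᵗ/P = Pᵢˢᵃᵗ/235.4.
  K_1 = 354.7/235.4 = 1.50680, K_2 = 129.7/235.4 = 0.55098
Iterate (Newton) starting at β = 0.46:
  β = 0.460: g = 0.0681, g' = -0.222 → β = 0.767
  β = 0.767: g = -0.0035, g' = -0.251 → β = 0.753
Converged at β = 0.753.

β = 0.753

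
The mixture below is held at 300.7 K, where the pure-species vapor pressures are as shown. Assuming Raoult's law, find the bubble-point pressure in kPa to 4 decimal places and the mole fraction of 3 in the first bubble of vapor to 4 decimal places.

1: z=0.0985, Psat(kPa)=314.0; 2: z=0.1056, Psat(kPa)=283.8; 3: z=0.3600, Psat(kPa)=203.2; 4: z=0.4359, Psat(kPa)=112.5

Pbub = 183.0890 kPa, y_3 = 0.3995

At the bubble point ψ → 0, so ΣzᵢKᵢ = 1 with Kᵢ = Pᵢˢᵃᵗ/P ⇒ P = ΣzᵢPᵢˢᵃᵗ.
P = 0.0985·314.0 + 0.1056·283.8 + 0.3600·203.2 + 0.4359·112.5 = 183.0890 kPa
yᵢ = zᵢPᵢˢᵃᵗ/P ⇒ y_3 = 0.3600·203.2/183.0890 = 0.3995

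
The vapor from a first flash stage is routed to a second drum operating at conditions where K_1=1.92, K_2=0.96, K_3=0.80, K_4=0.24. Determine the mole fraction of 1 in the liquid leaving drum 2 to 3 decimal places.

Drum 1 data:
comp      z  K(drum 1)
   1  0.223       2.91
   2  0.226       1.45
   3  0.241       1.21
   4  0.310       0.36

x_1 (drum 2) = 0.251

Drum 1:
Let ψ₁ = V/F and solve Σ zᵢ(Kᵢ−1)/(1+ψ₁(Kᵢ−1)) = 0.
Feasibility: ΣzᵢKᵢ = 1.380, Σzᵢ/Kᵢ = 1.293 — both > 1, two phases present.
Iterate (Newton) starting at ψ₁ = 0.54:
  ψ₁ = 0.540: g = 0.0338, g' = -0.532 → ψ₁ = 0.603
Converged at ψ₁ = 0.603.
Drum-1 compositions:
  1: x = 0.104, y = 0.302
  2: x = 0.178, y = 0.258
  3: x = 0.214, y = 0.259
  4: x = 0.505, y = 0.182
Drum-2 feed = drum-1 vapor: z₂ = (0.3017, 0.2578, 0.2589, 0.1817).
Drum 2:
Let ψ₂ = V/F and solve Σ zᵢ(Kᵢ−1)/(1+ψ₂(Kᵢ−1)) = 0.
Check two-phase: ΣzᵢKᵢ = 1.077 > 1 and Σzᵢ/Kᵢ = 1.506 > 1, so g(0) = 0.077 > 0 and g(1) = -0.506 < 0.
Newton iteration, ψ₂⁰ = 0.5:
  ψ₂ = 0.500: g = -0.1006, g' = -0.406 → ψ₂ = 0.252
  ψ₂ = 0.252: g = -0.0104, g' = -0.341 → ψ₂ = 0.222
  ψ₂ = 0.222: g = -0.0000, g' = -0.340 → ψ₂ = 0.221
Converged at ψ₂ = 0.221.
  1: x = 0.251, y = 0.481
  2: x = 0.260, y = 0.250
  3: x = 0.271, y = 0.217
  4: x = 0.218, y = 0.052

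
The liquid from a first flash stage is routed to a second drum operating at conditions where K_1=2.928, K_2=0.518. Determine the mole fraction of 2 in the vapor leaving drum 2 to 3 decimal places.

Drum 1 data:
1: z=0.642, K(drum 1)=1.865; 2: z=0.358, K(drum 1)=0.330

y_2 (drum 2) = 0.414

Drum 1:
Rachford–Rice: g(ψ₁) = Σ zᵢ(Kᵢ−1)/(1+ψ₁(Kᵢ−1)) = 0.
g(0) = ΣzᵢKᵢ − 1 = 0.315 and g(1) = 1 − Σzᵢ/Kᵢ = -0.429, so a root lies in (0, 1).
Newton–Raphson from ψ₁ = 0.5:
  ψ₁ = 0.500: g = 0.0270, g' = -0.597 → ψ₁ = 0.545
  ψ₁ = 0.545: g = -0.0005, g' = -0.621 → ψ₁ = 0.544
Converged at ψ₁ = 0.544.
Drum-1 compositions:
  1: x = 0.436, y = 0.814
  2: x = 0.564, y = 0.186
Drum-2 feed = drum-1 liquid: z₂ = (0.4365, 0.5635).
Drum 2:
Let ψ₂ = V/F and solve Σ zᵢ(Kᵢ−1)/(1+ψ₂(Kᵢ−1)) = 0.
Feasibility: ΣzᵢKᵢ = 1.570, Σzᵢ/Kᵢ = 1.237 — both > 1, two phases present.
Iterate (Newton) starting at ψ₂ = 0.5:
  ψ₂ = 0.500: g = 0.0706, g' = -0.648 → ψ₂ = 0.609
  ψ₂ = 0.609: g = 0.0026, g' = -0.606 → ψ₂ = 0.613
Converged at ψ₂ = 0.613.
  1: x = 0.200, y = 0.586
  2: x = 0.800, y = 0.414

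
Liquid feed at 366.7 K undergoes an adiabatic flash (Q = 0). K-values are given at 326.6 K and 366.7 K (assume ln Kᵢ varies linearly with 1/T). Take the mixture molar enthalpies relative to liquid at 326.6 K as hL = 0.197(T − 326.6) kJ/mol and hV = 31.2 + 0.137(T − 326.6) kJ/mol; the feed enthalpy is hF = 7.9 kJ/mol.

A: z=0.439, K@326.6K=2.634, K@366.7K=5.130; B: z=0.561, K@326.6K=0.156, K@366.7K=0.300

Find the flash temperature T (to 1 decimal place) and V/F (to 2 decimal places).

Adiabatic flash: solve Rachford–Rice at each trial T, then check hF = ψ·hV(T) + (1−ψ)·hL(T).
  T = 326.6 K: K = (2.634, 0.156), RR gives ψ = 0.177, H_out = 5.517 kJ/mol
  T = 366.7 K: K = (5.130, 0.300), RR gives ψ = 0.491, H_out = 22.046 kJ/mol
  T = 346.6 K: K = (3.744, 0.220), RR gives ψ = 0.359, H_out = 14.698 kJ/mol
  T = 336.6 K: K = (3.157, 0.186), RR gives ψ = 0.279, H_out = 10.521 kJ/mol
  T = 331.6 K: K = (2.888, 0.171), RR gives ψ = 0.232, H_out = 8.159 kJ/mol
  T = 329.1 K: K = (2.759, 0.163), RR gives ψ = 0.206, H_out = 6.879 kJ/mol
  T = 330.4 K: K = (2.825, 0.167), RR gives ψ = 0.220, H_out = 7.554 kJ/mol
Linear interpolation between T = 330.4 (H_out = 7.554) and T = 331.6 (H_out = 8.159) on hF = 7.9 gives T ≈ 331.1 K, at which ψ = 0.23.

T = 331.1 K, V/F = 0.23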